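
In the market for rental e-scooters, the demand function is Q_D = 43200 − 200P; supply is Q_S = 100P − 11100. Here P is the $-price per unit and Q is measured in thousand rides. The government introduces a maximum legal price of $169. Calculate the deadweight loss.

In inverse form: demand P = 216 − 0.005Q, supply P = 111 + 0.01Q.
Competitive equilibrium: 216 − 0.005Q = 111 + 0.01Q → Q* = 7000, P* = 181.
At the ceiling P = 169, quantity supplied = (169 − 111)/0.01 = 5800.
Willingness to pay at Q' = 5800: 216 − 0.005·5800 = 187.
ΔQ = 7000 − 5800 = 1200; wedge = 187 − 169 = 18.
Welfare loss = ½ × 1200 × 18 = $10800 thousand.

$10800 thousand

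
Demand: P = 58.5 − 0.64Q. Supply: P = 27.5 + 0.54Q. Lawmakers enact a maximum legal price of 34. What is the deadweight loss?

119.54

Competitive equilibrium: 58.5 − 0.64Q = 27.5 + 0.54Q → Q* = 26.2712, P* = 41.6864.
At the ceiling P = 34, quantity supplied = (34 − 27.5)/0.54 = 12.037.
Willingness to pay at Q' = 12.037: 58.5 − 0.64·12.037 = 50.7963.
ΔQ = 26.2712 − 12.037 = 14.2342; wedge = 50.7963 − 34 = 16.7963.
Welfare loss = ½ × 14.2342 × 16.7963 = 119.54.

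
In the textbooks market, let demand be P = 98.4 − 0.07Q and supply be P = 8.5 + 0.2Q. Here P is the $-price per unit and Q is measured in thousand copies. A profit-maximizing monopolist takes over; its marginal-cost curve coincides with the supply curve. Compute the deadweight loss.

Competitive equilibrium: 98.4 − 0.07Q = 8.5 + 0.2Q → Q* = 332.963, P* = 75.0926.
Marginal revenue: MR = 98.4 − 0.14Q. Set MR = MC: 98.4 − 0.14Q = 8.5 + 0.2Q → Q_m = 264.4118.
Price P_m = 98.4 − 0.07·264.4118 = 79.8912; MC(Q_m) = 8.5 + 0.2·264.4118 = 61.3824.
Competitive Q* = 332.963, so ΔQ = 68.5512; wedge = 79.8912 − 61.3824 = 18.5088.
Deadweight loss = ½ × 68.5512 × 18.5088 = $634.40 thousand.

$634.40 thousand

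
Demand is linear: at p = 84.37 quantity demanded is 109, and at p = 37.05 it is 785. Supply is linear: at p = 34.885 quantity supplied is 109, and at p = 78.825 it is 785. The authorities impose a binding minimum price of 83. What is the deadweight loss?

8126.86

Demand slope = (37.05 − 84.37)/(785 − 109) = −0.07, so p = 92 − 0.07q.
Supply slope = (78.825 − 34.885)/(785 − 109) = 0.065, so p = 27.8 + 0.065q.
Competitive equilibrium: 92 − 0.07q = 27.8 + 0.065q → q* = 475.55556, p* = 58.71111.
At the floor p = 83, quantity demanded = (92 − 83)/0.07 = 128.57143.
Sellers' marginal cost at q' = 128.57143: 27.8 + 0.065·128.57143 = 36.15714.
Δq = 475.55556 − 128.57143 = 346.98413; wedge = 83 − 36.15714 = 46.84286.
The triangle = ½ × 346.98413 × 46.84286 = 8126.86.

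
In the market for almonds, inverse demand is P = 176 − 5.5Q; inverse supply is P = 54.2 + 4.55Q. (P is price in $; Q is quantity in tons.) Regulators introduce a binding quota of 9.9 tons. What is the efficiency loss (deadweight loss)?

Competitive equilibrium: 176 − 5.5Q = 54.2 + 4.55Q → Q* = 12.1194, P* = 109.3433.
At Q = 9.9: demand price = 176 − 5.5·9.9 = 121.55; supply price = 54.2 + 4.55·9.9 = 99.245.
ΔQ = 12.1194 − 9.9 = 2.2194; wedge = 121.55 − 99.245 = 22.305.
Deadweight loss = ½ × 2.2194 × 22.305 = $24.75.

$24.75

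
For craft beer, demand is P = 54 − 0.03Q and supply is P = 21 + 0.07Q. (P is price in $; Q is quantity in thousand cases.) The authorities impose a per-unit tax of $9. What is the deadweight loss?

Competitive equilibrium: 54 − 0.03Q = 21 + 0.07Q → Q* = 330, P* = 44.1.
With the tax, the buyer price exceeds the seller price by 9: (54 − 0.03Q) − (21 + 0.07Q) = 9 → Q' = 240.
ΔQ = 330 − 240 = 90; the wedge equals the tax, 9.
Deadweight loss = ½ × 90 × 9 = $405 thousand.

$405 thousand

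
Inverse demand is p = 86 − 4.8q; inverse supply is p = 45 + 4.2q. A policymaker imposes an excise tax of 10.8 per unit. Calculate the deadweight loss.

Competitive equilibrium: 86 − 4.8q = 45 + 4.2q → q* = 4.5556, p* = 64.1333.
With the tax, the buyer price exceeds the seller price by 10.8: (86 − 4.8q) − (45 + 4.2q) = 10.8 → q' = 3.3556.
Δq = 4.5556 − 3.3556 = 1.2; the wedge equals the tax, 10.8.
The triangle = ½ × 1.2 × 10.8 = 6.48.

6.48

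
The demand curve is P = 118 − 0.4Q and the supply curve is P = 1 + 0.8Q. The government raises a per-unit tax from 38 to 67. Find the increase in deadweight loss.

Competitive equilibrium: 118 − 0.4Q = 1 + 0.8Q → Q* = 97.5, P* = 79.
For a per-unit tax t: ΔQ = t/1.2, so DWL = ½·t·(t/1.2) = t²/2.4.
At t = 38: DWL = 601.667. At t = 67: DWL = 1870.417.
Increase = 1870.417 − 601.667 = 1268.75.

1268.75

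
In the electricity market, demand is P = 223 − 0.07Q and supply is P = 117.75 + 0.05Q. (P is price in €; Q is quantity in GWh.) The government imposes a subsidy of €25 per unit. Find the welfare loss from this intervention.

€2604.17

Competitive equilibrium: 223 − 0.07Q = 117.75 + 0.05Q → Q* = 877.0833, P* = 161.6042.
The subsidy lowers effective supply by 25: P = 92.75 + 0.05Q.
New quantity: 223 − 0.07Q = 92.75 + 0.05Q → Q' = 1085.4167.
Overproduction ΔQ = 1085.4167 − 877.0833 = 208.3334; wedge = subsidy = 25.
DWL = ½ × 208.3334 × 25 = €2604.17.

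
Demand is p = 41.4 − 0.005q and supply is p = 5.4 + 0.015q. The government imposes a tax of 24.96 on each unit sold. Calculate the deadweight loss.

Competitive equilibrium: 41.4 − 0.005q = 5.4 + 0.015q → q* = 1800, p* = 32.4.
With the tax, the buyer price exceeds the seller price by 24.96: (41.4 − 0.005q) − (5.4 + 0.015q) = 24.96 → q' = 552.
Δq = 1800 − 552 = 1248; the wedge equals the tax, 24.96.
Welfare loss = ½ × 1248 × 24.96 = 15575.04.

15575.04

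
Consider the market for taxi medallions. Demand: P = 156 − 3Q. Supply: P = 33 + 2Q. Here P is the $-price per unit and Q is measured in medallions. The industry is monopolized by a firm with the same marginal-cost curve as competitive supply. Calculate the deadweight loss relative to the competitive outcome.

$212.75

Competitive equilibrium: 156 − 3Q = 33 + 2Q → Q* = 24.6, P* = 82.2.
Marginal revenue: MR = 156 − 6Q. Set MR = MC: 156 − 6Q = 33 + 2Q → Q_m = 15.375.
Price P_m = 156 − 3·15.375 = 109.875; MC(Q_m) = 33 + 2·15.375 = 63.75.
Competitive Q* = 24.6, so ΔQ = 9.225; wedge = 109.875 − 63.75 = 46.125.
Welfare loss = ½ × 9.225 × 46.125 = $212.75.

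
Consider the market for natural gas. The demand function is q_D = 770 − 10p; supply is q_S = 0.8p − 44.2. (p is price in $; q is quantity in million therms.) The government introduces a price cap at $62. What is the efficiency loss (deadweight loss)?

In inverse form: demand p = 77 − 0.1q, supply p = 55.25 + 1.25q.
Competitive equilibrium: 77 − 0.1q = 55.25 + 1.25q → q* = 16.1111, p* = 75.3889.
At the ceiling p = 62, quantity supplied = (62 − 55.25)/1.25 = 5.4.
Willingness to pay at q' = 5.4: 77 − 0.1·5.4 = 76.46.
Δq = 16.1111 − 5.4 = 10.7111; wedge = 76.46 − 62 = 14.46.
Deadweight loss = ½ × 10.7111 × 14.46 = $77.44 million.

$77.44 million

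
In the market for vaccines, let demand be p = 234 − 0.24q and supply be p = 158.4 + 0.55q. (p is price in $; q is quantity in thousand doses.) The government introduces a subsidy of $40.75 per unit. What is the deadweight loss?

$1050.99 thousand

Competitive equilibrium: 234 − 0.24q = 158.4 + 0.55q → q* = 95.6962, p* = 211.0329.
The subsidy lowers effective supply by 40.75: p = 117.65 + 0.55q.
New quantity: 234 − 0.24q = 117.65 + 0.55q → q' = 147.2785.
Overproduction Δq = 147.2785 − 95.6962 = 51.5823; wedge = subsidy = 40.75.
Welfare loss = ½ × 51.5823 × 40.75 = $1050.99 thousand.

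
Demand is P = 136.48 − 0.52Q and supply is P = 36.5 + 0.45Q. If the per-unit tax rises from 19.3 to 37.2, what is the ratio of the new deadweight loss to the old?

3.715

Competitive equilibrium: 136.48 − 0.52Q = 36.5 + 0.45Q → Q* = 103.0722, P* = 82.8825.
For a per-unit tax t: ΔQ = t/0.97, so DWL = ½·t·(t/0.97) = t²/1.94.
At t = 19.3: DWL = 192.005. At t = 37.2: DWL = 713.320.
Ratio = (37.2/19.3)² = 3.715.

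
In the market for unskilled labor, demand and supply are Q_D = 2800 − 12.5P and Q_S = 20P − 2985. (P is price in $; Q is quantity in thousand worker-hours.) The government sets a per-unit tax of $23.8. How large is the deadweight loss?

$2178.62 thousand

In inverse form: demand P = 224 − 0.08Q, supply P = 149.25 + 0.05Q.
Competitive equilibrium: 224 − 0.08Q = 149.25 + 0.05Q → Q* = 575, P* = 178.
With the tax, the buyer price exceeds the seller price by 23.8: (224 − 0.08Q) − (149.25 + 0.05Q) = 23.8 → Q' = 391.9231.
ΔQ = 575 − 391.9231 = 183.0769; the wedge equals the tax, 23.8.
The triangle = ½ × 183.0769 × 23.8 = $2178.62 thousand.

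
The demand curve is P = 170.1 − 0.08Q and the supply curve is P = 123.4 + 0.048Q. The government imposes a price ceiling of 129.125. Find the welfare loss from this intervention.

3859.59

Competitive equilibrium: 170.1 − 0.08Q = 123.4 + 0.048Q → Q* = 364.84375, P* = 140.9125.
At the ceiling P = 129.125, quantity supplied = (129.125 − 123.4)/0.048 = 119.27083.
Willingness to pay at Q' = 119.27083: 170.1 − 0.08·119.27083 = 160.55833.
ΔQ = 364.84375 − 119.27083 = 245.57292; wedge = 160.55833 − 129.125 = 31.43333.
Deadweight loss = ½ × 245.57292 × 31.43333 = 3859.59.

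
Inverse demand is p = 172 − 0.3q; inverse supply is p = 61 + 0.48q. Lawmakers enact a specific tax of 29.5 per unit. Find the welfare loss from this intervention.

Competitive equilibrium: 172 − 0.3q = 61 + 0.48q → q* = 142.3077, p* = 129.3077.
With the tax, the buyer price exceeds the seller price by 29.5: (172 − 0.3q) − (61 + 0.48q) = 29.5 → q' = 104.4872.
Δq = 142.3077 − 104.4872 = 37.8205; the wedge equals the tax, 29.5.
Deadweight loss = ½ × 37.8205 × 29.5 = 557.85.

557.85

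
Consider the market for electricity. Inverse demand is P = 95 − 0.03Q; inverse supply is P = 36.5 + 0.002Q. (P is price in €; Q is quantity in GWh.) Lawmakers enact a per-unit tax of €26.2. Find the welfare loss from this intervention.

€10725.625

Competitive equilibrium: 95 − 0.03Q = 36.5 + 0.002Q → Q* = 1828.125, P* = 40.1563.
With the tax, the buyer price exceeds the seller price by 26.2: (95 − 0.03Q) − (36.5 + 0.002Q) = 26.2 → Q' = 1009.375.
ΔQ = 1828.125 − 1009.375 = 818.75; the wedge equals the tax, 26.2.
Deadweight loss = ½ × 818.75 × 26.2 = €10725.625.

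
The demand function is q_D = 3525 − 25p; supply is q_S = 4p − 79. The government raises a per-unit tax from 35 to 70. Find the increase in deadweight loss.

6336.21

In inverse form: demand p = 141 − 0.04q, supply p = 19.75 + 0.25q.
Competitive equilibrium: 141 − 0.04q = 19.75 + 0.25q → q* = 418.1034, p* = 124.2759.
For a per-unit tax t: Δq = t/0.29, so DWL = ½·t·(t/0.29) = t²/0.58.
At t = 35: DWL = 2112.069. At t = 70: DWL = 8448.276.
Increase = 8448.276 − 2112.069 = 6336.21.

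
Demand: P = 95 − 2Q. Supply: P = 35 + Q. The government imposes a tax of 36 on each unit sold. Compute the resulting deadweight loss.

Competitive equilibrium: 95 − 2Q = 35 + Q → Q* = 20, P* = 55.
With the tax, the buyer price exceeds the seller price by 36: (95 − 2Q) − (35 + Q) = 36 → Q' = 8.
ΔQ = 20 − 8 = 12; the wedge equals the tax, 36.
Welfare loss = ½ × 12 × 36 = 216.

216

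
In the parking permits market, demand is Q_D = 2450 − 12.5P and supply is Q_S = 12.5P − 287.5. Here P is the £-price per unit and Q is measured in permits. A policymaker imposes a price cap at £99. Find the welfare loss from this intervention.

In inverse form: demand P = 196 − 0.08Q, supply P = 23 + 0.08Q.
Competitive equilibrium: 196 − 0.08Q = 23 + 0.08Q → Q* = 1081.25, P* = 109.5.
At the ceiling P = 99, quantity supplied = (99 − 23)/0.08 = 950.
Willingness to pay at Q' = 950: 196 − 0.08·950 = 120.
ΔQ = 1081.25 − 950 = 131.25; wedge = 120 − 99 = 21.
Welfare loss = ½ × 131.25 × 21 = £1378.125.

£1378.125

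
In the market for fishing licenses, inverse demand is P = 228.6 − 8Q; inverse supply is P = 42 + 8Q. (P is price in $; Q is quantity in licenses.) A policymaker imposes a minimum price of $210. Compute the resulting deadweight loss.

Competitive equilibrium: 228.6 − 8Q = 42 + 8Q → Q* = 11.6625, P* = 135.3.
At the floor P = 210, quantity demanded = (228.6 − 210)/8 = 2.325.
Sellers' marginal cost at Q' = 2.325: 42 + 8·2.325 = 60.6.
ΔQ = 11.6625 − 2.325 = 9.3375; wedge = 210 − 60.6 = 149.4.
Welfare loss = ½ × 9.3375 × 149.4 = $697.51.

$697.51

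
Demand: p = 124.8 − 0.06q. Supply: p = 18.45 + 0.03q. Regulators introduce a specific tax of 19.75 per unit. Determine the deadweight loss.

Competitive equilibrium: 124.8 − 0.06q = 18.45 + 0.03q → q* = 1181.6667, p* = 53.9.
With the tax, the buyer price exceeds the seller price by 19.75: (124.8 − 0.06q) − (18.45 + 0.03q) = 19.75 → q' = 962.2222.
Δq = 1181.6667 − 962.2222 = 219.4445; the wedge equals the tax, 19.75.
DWL = ½ × 219.4445 × 19.75 = 2167.01.

2167.01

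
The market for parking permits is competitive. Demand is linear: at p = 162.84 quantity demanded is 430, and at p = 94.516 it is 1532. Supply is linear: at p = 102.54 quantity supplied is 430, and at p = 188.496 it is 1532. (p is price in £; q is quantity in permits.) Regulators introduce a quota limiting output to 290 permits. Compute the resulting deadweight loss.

Demand slope = (94.516 − 162.84)/(1532 − 430) = −0.062, so p = 189.5 − 0.062q.
Supply slope = (188.496 − 102.54)/(1532 − 430) = 0.078, so p = 69 + 0.078q.
Competitive equilibrium: 189.5 − 0.062q = 69 + 0.078q → q* = 860.7143, p* = 136.1357.
At q = 290: demand price = 189.5 − 0.062·290 = 171.52; supply price = 69 + 0.078·290 = 91.62.
Δq = 860.7143 − 290 = 570.7143; wedge = 171.52 − 91.62 = 79.9.
Deadweight loss = ½ × 570.7143 × 79.9 = £22800.04.

£22800.04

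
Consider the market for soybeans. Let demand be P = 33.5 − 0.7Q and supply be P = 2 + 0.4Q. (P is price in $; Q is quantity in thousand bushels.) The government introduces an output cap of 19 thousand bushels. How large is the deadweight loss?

$51.07 thousand

Competitive equilibrium: 33.5 − 0.7Q = 2 + 0.4Q → Q* = 28.6364, P* = 13.4545.
At Q = 19: demand price = 33.5 − 0.7·19 = 20.2; supply price = 2 + 0.4·19 = 9.6.
ΔQ = 28.6364 − 19 = 9.6364; wedge = 20.2 − 9.6 = 10.6.
Welfare loss = ½ × 9.6364 × 10.6 = $51.07 thousand.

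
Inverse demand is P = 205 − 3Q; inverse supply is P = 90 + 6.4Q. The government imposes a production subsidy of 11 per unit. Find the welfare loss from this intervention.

Competitive equilibrium: 205 − 3Q = 90 + 6.4Q → Q* = 12.234, P* = 168.2979.
The subsidy lowers effective supply by 11: P = 79 + 6.4Q.
New quantity: 205 − 3Q = 79 + 6.4Q → Q' = 13.4043.
Overproduction ΔQ = 13.4043 − 12.234 = 1.1703; wedge = subsidy = 11.
DWL = ½ × 1.1703 × 11 = 6.44.

6.44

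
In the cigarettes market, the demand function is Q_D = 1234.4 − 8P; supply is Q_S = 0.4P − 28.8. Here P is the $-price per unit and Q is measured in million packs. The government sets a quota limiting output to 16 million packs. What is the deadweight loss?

In inverse form: demand P = 154.3 − 0.125Q, supply P = 72 + 2.5Q.
Competitive equilibrium: 154.3 − 0.125Q = 72 + 2.5Q → Q* = 31.3524, P* = 150.381.
At Q = 16: demand price = 154.3 − 0.125·16 = 152.3; supply price = 72 + 2.5·16 = 112.
ΔQ = 31.3524 − 16 = 15.3524; wedge = 152.3 − 112 = 40.3.
The triangle = ½ × 15.3524 × 40.3 = $309.35 million.

$309.35 million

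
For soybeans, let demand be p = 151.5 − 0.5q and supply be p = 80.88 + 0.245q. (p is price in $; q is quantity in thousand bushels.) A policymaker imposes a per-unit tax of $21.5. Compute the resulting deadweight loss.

Competitive equilibrium: 151.5 − 0.5q = 80.88 + 0.245q → q* = 94.7919, p* = 104.104.
With the tax, the buyer price exceeds the seller price by 21.5: (151.5 − 0.5q) − (80.88 + 0.245q) = 21.5 → q' = 65.9329.
Δq = 94.7919 − 65.9329 = 28.859; the wedge equals the tax, 21.5.
DWL = ½ × 28.859 × 21.5 = $310.23 thousand.

$310.23 thousand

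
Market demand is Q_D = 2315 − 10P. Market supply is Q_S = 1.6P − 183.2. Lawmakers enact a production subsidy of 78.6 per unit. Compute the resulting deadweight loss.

4260.66

In inverse form: demand P = 231.5 − 0.1Q, supply P = 114.5 + 0.625Q.
Competitive equilibrium: 231.5 − 0.1Q = 114.5 + 0.625Q → Q* = 161.3793, P* = 215.3621.
The subsidy lowers effective supply by 78.6: P = 35.9 + 0.625Q.
New quantity: 231.5 − 0.1Q = 35.9 + 0.625Q → Q' = 269.7931.
Overproduction ΔQ = 269.7931 − 161.3793 = 108.4138; wedge = subsidy = 78.6.
DWL = ½ × 108.4138 × 78.6 = 4260.66.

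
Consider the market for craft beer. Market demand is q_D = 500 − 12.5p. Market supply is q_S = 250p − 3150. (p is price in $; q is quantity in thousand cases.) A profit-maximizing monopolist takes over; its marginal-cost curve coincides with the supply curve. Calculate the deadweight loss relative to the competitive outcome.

$1063.37 thousand

In inverse form: demand p = 40 − 0.08q, supply p = 12.6 + 0.004q.
Competitive equilibrium: 40 − 0.08q = 12.6 + 0.004q → q* = 326.1905, p* = 13.9048.
Marginal revenue: MR = 40 − 0.16q. Set MR = MC: 40 − 0.16q = 12.6 + 0.004q → q_m = 167.0732.
Price p_m = 40 − 0.08·167.0732 = 26.6341; MC(q_m) = 12.6 + 0.004·167.0732 = 13.2683.
Competitive q* = 326.1905, so Δq = 159.1173; wedge = 26.6341 − 13.2683 = 13.3658.
Welfare loss = ½ × 159.1173 × 13.3658 = $1063.37 thousand.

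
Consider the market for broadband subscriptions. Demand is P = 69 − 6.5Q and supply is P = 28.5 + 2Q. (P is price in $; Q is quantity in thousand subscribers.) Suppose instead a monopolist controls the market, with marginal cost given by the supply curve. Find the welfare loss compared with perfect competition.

Competitive equilibrium: 69 − 6.5Q = 28.5 + 2Q → Q* = 4.7647, P* = 38.0294.
Marginal revenue: MR = 69 − 13Q. Set MR = MC: 69 − 13Q = 28.5 + 2Q → Q_m = 2.7.
Price P_m = 69 − 6.5·2.7 = 51.45; MC(Q_m) = 28.5 + 2·2.7 = 33.9.
Competitive Q* = 4.7647, so ΔQ = 2.0647; wedge = 51.45 − 33.9 = 17.55.
DWL = ½ × 2.0647 × 17.55 = $18.12 thousand.

$18.12 thousand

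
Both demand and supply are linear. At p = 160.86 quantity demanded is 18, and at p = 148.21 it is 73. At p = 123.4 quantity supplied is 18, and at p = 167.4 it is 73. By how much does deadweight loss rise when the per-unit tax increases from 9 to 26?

288.83

Demand slope = (148.21 − 160.86)/(73 − 18) = −0.23, so p = 165 − 0.23q.
Supply slope = (167.4 − 123.4)/(73 − 18) = 0.8, so p = 109 + 0.8q.
Competitive equilibrium: 165 − 0.23q = 109 + 0.8q → q* = 54.3689, p* = 152.4951.
For a per-unit tax t: Δq = t/1.03, so DWL = ½·t·(t/1.03) = t²/2.06.
At t = 9: DWL = 39.3204. At t = 26: DWL = 328.1553.
Increase = 328.1553 − 39.3204 = 288.83.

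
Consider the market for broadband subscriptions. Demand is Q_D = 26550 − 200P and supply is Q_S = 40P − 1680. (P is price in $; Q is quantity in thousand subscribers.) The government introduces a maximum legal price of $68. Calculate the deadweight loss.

In inverse form: demand P = 132.75 − 0.005Q, supply P = 42 + 0.025Q.
Competitive equilibrium: 132.75 − 0.005Q = 42 + 0.025Q → Q* = 3025, P* = 117.625.
At the ceiling P = 68, quantity supplied = (68 − 42)/0.025 = 1040.
Willingness to pay at Q' = 1040: 132.75 − 0.005·1040 = 127.55.
ΔQ = 3025 − 1040 = 1985; wedge = 127.55 − 68 = 59.55.
The triangle = ½ × 1985 × 59.55 = $59103.375 thousand.

$59103.375 thousand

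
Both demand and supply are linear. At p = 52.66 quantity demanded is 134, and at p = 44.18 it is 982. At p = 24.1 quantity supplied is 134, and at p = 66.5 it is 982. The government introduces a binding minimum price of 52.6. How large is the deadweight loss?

Demand slope = (44.18 − 52.66)/(982 − 134) = −0.01, so p = 54 − 0.01q.
Supply slope = (66.5 − 24.1)/(982 − 134) = 0.05, so p = 17.4 + 0.05q.
Competitive equilibrium: 54 − 0.01q = 17.4 + 0.05q → q* = 610, p* = 47.9.
At the floor p = 52.6, quantity demanded = (54 − 52.6)/0.01 = 140.
Sellers' marginal cost at q' = 140: 17.4 + 0.05·140 = 24.4.
Δq = 610 − 140 = 470; wedge = 52.6 − 24.4 = 28.2.
Welfare loss = ½ × 470 × 28.2 = 6627.

6627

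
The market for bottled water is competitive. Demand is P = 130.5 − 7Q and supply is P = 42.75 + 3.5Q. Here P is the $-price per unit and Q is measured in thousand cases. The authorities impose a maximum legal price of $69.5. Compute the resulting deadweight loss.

Competitive equilibrium: 130.5 − 7Q = 42.75 + 3.5Q → Q* = 8.3571, P* = 72.
At the ceiling P = 69.5, quantity supplied = (69.5 − 42.75)/3.5 = 7.6429.
Willingness to pay at Q' = 7.6429: 130.5 − 7·7.6429 = 76.9997.
ΔQ = 8.3571 − 7.6429 = 0.7142; wedge = 76.9997 − 69.5 = 7.4997.
The triangle = ½ × 0.7142 × 7.4997 = $2.68 thousand.

$2.68 thousand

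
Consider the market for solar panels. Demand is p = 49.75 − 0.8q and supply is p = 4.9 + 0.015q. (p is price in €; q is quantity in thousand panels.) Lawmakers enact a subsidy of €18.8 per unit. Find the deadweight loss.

€216.83 thousand

Competitive equilibrium: 49.75 − 0.8q = 4.9 + 0.015q → q* = 55.0307, p* = 5.7255.
The subsidy lowers effective supply by 18.8: p = 0.015q − 13.9.
New quantity: 49.75 − 0.8q = 0.015q − 13.9 → q' = 78.0982.
Overproduction Δq = 78.0982 − 55.0307 = 23.0675; wedge = subsidy = 18.8.
DWL = ½ × 23.0675 × 18.8 = €216.83 thousand.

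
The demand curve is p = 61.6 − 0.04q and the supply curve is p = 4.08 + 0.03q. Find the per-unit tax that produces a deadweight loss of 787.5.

Competitive equilibrium: 61.6 − 0.04q = 4.08 + 0.03q → q* = 821.7143, p* = 28.7314.
A tax t gives Δq = t/0.07 and wedge t, so DWL = t²/0.14.
t²/0.14 = 787.5 → t² = 110.25 → t = 10.5.

10.5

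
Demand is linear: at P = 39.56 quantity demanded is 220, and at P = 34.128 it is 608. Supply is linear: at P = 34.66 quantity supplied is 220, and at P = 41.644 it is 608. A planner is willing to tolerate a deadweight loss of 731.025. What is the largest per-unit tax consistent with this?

Demand slope = (34.128 − 39.56)/(608 − 220) = −0.014, so P = 42.64 − 0.014Q.
Supply slope = (41.644 − 34.66)/(608 − 220) = 0.018, so P = 30.7 + 0.018Q.
Competitive equilibrium: 42.64 − 0.014Q = 30.7 + 0.018Q → Q* = 373.125, P* = 37.4163.
A tax t gives ΔQ = t/0.032 and wedge t, so DWL = t²/0.064.
t²/0.064 = 731.025 → t² = 46.7856 → t = 6.84.

6.84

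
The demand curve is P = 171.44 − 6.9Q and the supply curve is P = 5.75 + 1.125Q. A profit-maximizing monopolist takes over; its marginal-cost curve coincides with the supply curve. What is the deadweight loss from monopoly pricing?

Competitive equilibrium: 171.44 − 6.9Q = 5.75 + 1.125Q → Q* = 20.6467, P* = 28.9776.
Marginal revenue: MR = 171.44 − 13.8Q. Set MR = MC: 171.44 − 13.8Q = 5.75 + 1.125Q → Q_m = 11.1015.
Price P_m = 171.44 − 6.9·11.1015 = 94.8397; MC(Q_m) = 5.75 + 1.125·11.1015 = 18.2392.
Competitive Q* = 20.6467, so ΔQ = 9.5452; wedge = 94.8397 − 18.2392 = 76.6005.
DWL = ½ × 9.5452 × 76.6005 = 365.58.

365.58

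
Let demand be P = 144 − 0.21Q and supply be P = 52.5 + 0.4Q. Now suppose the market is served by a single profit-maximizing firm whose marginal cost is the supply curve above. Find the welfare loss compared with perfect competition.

450.08

Competitive equilibrium: 144 − 0.21Q = 52.5 + 0.4Q → Q* = 150, P* = 112.5.
Marginal revenue: MR = 144 − 0.42Q. Set MR = MC: 144 − 0.42Q = 52.5 + 0.4Q → Q_m = 111.5854.
Price P_m = 144 − 0.21·111.5854 = 120.5671; MC(Q_m) = 52.5 + 0.4·111.5854 = 97.1342.
Competitive Q* = 150, so ΔQ = 38.4146; wedge = 120.5671 − 97.1342 = 23.4329.
The triangle = ½ × 38.4146 × 23.4329 = 450.08.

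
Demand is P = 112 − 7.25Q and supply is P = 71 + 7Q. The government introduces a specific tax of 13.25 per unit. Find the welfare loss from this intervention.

6.16

Competitive equilibrium: 112 − 7.25Q = 71 + 7Q → Q* = 2.8772, P* = 91.1404.
With the tax, the buyer price exceeds the seller price by 13.25: (112 − 7.25Q) − (71 + 7Q) = 13.25 → Q' = 1.9474.
ΔQ = 2.8772 − 1.9474 = 0.9298; the wedge equals the tax, 13.25.
The triangle = ½ × 0.9298 × 13.25 = 6.16.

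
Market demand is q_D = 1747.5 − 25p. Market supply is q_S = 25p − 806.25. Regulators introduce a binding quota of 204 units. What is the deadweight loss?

In inverse form: demand p = 69.9 − 0.04q, supply p = 32.25 + 0.04q.
Competitive equilibrium: 69.9 − 0.04q = 32.25 + 0.04q → q* = 470.625, p* = 51.075.
At q = 204: demand price = 69.9 − 0.04·204 = 61.74; supply price = 32.25 + 0.04·204 = 40.41.
Δq = 470.625 − 204 = 266.625; wedge = 61.74 − 40.41 = 21.33.
DWL = ½ × 266.625 × 21.33 = 2843.56.

2843.56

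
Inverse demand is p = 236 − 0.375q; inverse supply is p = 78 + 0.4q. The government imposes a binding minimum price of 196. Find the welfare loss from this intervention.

Competitive equilibrium: 236 − 0.375q = 78 + 0.4q → q* = 203.871, p* = 159.5484.
At the floor p = 196, quantity demanded = (236 − 196)/0.375 = 106.6667.
Sellers' marginal cost at q' = 106.6667: 78 + 0.4·106.6667 = 120.6667.
Δq = 203.871 − 106.6667 = 97.2043; wedge = 196 − 120.6667 = 75.3333.
Welfare loss = ½ × 97.2043 × 75.3333 = 3661.36.

3661.36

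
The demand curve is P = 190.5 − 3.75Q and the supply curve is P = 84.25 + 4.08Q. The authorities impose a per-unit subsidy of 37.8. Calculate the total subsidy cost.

Competitive equilibrium: 190.5 − 3.75Q = 84.25 + 4.08Q → Q* = 13.5696, P* = 139.614.
The subsidy lowers effective supply by 37.8: P = 46.45 + 4.08Q.
New quantity: 190.5 − 3.75Q = 46.45 + 4.08Q → Q' = 18.3972.
Total subsidy cost = 37.8 × 18.3972 = 695.41.

695.41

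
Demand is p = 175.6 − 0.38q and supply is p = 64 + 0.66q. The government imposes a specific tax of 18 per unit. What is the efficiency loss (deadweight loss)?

155.77

Competitive equilibrium: 175.6 − 0.38q = 64 + 0.66q → q* = 107.3077, p* = 134.8231.
With the tax, the buyer price exceeds the seller price by 18: (175.6 − 0.38q) − (64 + 0.66q) = 18 → q' = 90.
Δq = 107.3077 − 90 = 17.3077; the wedge equals the tax, 18.
DWL = ½ × 17.3077 × 18 = 155.77.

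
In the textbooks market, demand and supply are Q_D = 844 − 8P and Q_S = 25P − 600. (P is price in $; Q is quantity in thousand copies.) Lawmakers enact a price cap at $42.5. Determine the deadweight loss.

$81.55 thousand

In inverse form: demand P = 105.5 − 0.125Q, supply P = 24 + 0.04Q.
Competitive equilibrium: 105.5 − 0.125Q = 24 + 0.04Q → Q* = 493.9394, P* = 43.7576.
At the ceiling P = 42.5, quantity supplied = (42.5 − 24)/0.04 = 462.5.
Willingness to pay at Q' = 462.5: 105.5 − 0.125·462.5 = 47.6875.
ΔQ = 493.9394 − 462.5 = 31.4394; wedge = 47.6875 − 42.5 = 5.1875.
DWL = ½ × 31.4394 × 5.1875 = $81.55 thousand.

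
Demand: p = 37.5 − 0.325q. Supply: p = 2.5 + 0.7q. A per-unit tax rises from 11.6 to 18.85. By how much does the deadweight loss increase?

107.69

Competitive equilibrium: 37.5 − 0.325q = 2.5 + 0.7q → q* = 34.1463, p* = 26.4024.
For a per-unit tax t: Δq = t/1.025, so DWL = ½·t·(t/1.025) = t²/2.05.
At t = 11.6: DWL = 65.639. At t = 18.85: DWL = 173.328.
Increase = 173.328 − 65.639 = 107.69.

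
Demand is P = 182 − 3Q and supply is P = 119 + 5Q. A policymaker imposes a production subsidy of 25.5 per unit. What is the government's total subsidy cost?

Competitive equilibrium: 182 − 3Q = 119 + 5Q → Q* = 7.875, P* = 158.375.
The subsidy lowers effective supply by 25.5: P = 93.5 + 5Q.
New quantity: 182 − 3Q = 93.5 + 5Q → Q' = 11.0625.
Total subsidy cost = 25.5 × 11.0625 = 282.09.

282.09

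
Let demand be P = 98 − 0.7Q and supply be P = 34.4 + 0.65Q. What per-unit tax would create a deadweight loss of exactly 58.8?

Competitive equilibrium: 98 − 0.7Q = 34.4 + 0.65Q → Q* = 47.1111, P* = 65.0222.
A tax t gives ΔQ = t/1.35 and wedge t, so DWL = t²/2.7.
t²/2.7 = 58.8 → t² = 158.76 → t = 12.6.

12.6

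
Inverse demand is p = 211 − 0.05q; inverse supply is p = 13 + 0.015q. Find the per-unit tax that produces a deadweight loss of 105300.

117

Competitive equilibrium: 211 − 0.05q = 13 + 0.015q → q* = 3046.1538, p* = 58.6923.
A tax t gives Δq = t/0.065 and wedge t, so DWL = t²/0.13.
t²/0.13 = 105300 → t² = 13689 → t = 117.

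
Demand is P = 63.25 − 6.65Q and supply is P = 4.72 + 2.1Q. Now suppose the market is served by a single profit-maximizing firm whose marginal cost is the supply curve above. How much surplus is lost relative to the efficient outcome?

Competitive equilibrium: 63.25 − 6.65Q = 4.72 + 2.1Q → Q* = 6.6891, P* = 18.7672.
Marginal revenue: MR = 63.25 − 13.3Q. Set MR = MC: 63.25 − 13.3Q = 4.72 + 2.1Q → Q_m = 3.8006.
Price P_m = 63.25 − 6.65·3.8006 = 37.976; MC(Q_m) = 4.72 + 2.1·3.8006 = 12.7013.
Competitive Q* = 6.6891, so ΔQ = 2.8885; wedge = 37.976 − 12.7013 = 25.2747.
Deadweight loss = ½ × 2.8885 × 25.2747 = 36.50.

36.50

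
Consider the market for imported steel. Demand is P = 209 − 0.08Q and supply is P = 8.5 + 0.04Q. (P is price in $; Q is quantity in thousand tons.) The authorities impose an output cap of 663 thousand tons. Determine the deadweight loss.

$60943.68 thousand

Competitive equilibrium: 209 − 0.08Q = 8.5 + 0.04Q → Q* = 1670.8333, P* = 75.3333.
At Q = 663: demand price = 209 − 0.08·663 = 155.96; supply price = 8.5 + 0.04·663 = 35.02.
ΔQ = 1670.8333 − 663 = 1007.8333; wedge = 155.96 − 35.02 = 120.94.
Deadweight loss = ½ × 1007.8333 × 120.94 = $60943.68 thousand.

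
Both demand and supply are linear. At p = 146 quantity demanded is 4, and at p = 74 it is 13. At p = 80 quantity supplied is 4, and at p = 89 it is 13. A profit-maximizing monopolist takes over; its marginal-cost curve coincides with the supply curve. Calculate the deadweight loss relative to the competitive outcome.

128

Demand slope = (74 − 146)/(13 − 4) = −8, so p = 178 − 8q.
Supply slope = (89 − 80)/(13 − 4) = 1, so p = 76 + q.
Competitive equilibrium: 178 − 8q = 76 + q → q* = 11.3333, p* = 87.3333.
Marginal revenue: MR = 178 − 16q. Set MR = MC: 178 − 16q = 76 + q → q_m = 6.
Price p_m = 178 − 8·6 = 130; MC(q_m) = 76 + 1·6 = 82.
Competitive q* = 11.3333, so Δq = 5.3333; wedge = 130 − 82 = 48.
Welfare loss = ½ × 5.3333 × 48 = 128.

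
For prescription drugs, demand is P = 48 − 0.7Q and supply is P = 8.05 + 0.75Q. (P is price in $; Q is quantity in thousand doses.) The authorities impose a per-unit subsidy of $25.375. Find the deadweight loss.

Competitive equilibrium: 48 − 0.7Q = 8.05 + 0.75Q → Q* = 27.5517, P* = 28.7138.
The subsidy lowers effective supply by 25.375: P = 0.75Q − 17.325.
New quantity: 48 − 0.7Q = 0.75Q − 17.325 → Q' = 45.0517.
Overproduction ΔQ = 45.0517 − 27.5517 = 17.5; wedge = subsidy = 25.375.
Deadweight loss = ½ × 17.5 × 25.375 = $222.03 thousand.

$222.03 thousand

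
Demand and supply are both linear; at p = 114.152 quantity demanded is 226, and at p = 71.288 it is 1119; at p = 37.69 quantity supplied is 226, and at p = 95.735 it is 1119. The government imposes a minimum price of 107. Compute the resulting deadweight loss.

Demand slope = (71.288 − 114.152)/(1119 − 226) = −0.048, so p = 125 − 0.048q.
Supply slope = (95.735 − 37.69)/(1119 − 226) = 0.065, so p = 23 + 0.065q.
Competitive equilibrium: 125 − 0.048q = 23 + 0.065q → q* = 902.6549, p* = 81.6726.
At the floor p = 107, quantity demanded = (125 − 107)/0.048 = 375.
Sellers' marginal cost at q' = 375: 23 + 0.065·375 = 47.375.
Δq = 902.6549 − 375 = 527.6549; wedge = 107 − 47.375 = 59.625.
Welfare loss = ½ × 527.6549 × 59.625 = 15730.71.

15730.71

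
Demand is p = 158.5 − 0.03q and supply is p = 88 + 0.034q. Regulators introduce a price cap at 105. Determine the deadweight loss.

11580.08

Competitive equilibrium: 158.5 − 0.03q = 88 + 0.034q → q* = 1101.5625, p* = 125.4531.
At the ceiling p = 105, quantity supplied = (105 − 88)/0.034 = 500.
Willingness to pay at q' = 500: 158.5 − 0.03·500 = 143.5.
Δq = 1101.5625 − 500 = 601.5625; wedge = 143.5 − 105 = 38.5.
The triangle = ½ × 601.5625 × 38.5 = 11580.08.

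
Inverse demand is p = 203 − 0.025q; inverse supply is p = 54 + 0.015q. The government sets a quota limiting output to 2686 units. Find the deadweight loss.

21590.42

Competitive equilibrium: 203 − 0.025q = 54 + 0.015q → q* = 3725, p* = 109.875.
At q = 2686: demand price = 203 − 0.025·2686 = 135.85; supply price = 54 + 0.015·2686 = 94.29.
Δq = 3725 − 2686 = 1039; wedge = 135.85 − 94.29 = 41.56.
The triangle = ½ × 1039 × 41.56 = 21590.42.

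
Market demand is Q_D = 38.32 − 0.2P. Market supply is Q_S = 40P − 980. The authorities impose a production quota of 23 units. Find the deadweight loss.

264.16

In inverse form: demand P = 191.6 − 5Q, supply P = 24.5 + 0.025Q.
Competitive equilibrium: 191.6 − 5Q = 24.5 + 0.025Q → Q* = 33.2537, P* = 25.3313.
At Q = 23: demand price = 191.6 − 5·23 = 76.6; supply price = 24.5 + 0.025·23 = 25.075.
ΔQ = 33.2537 − 23 = 10.2537; wedge = 76.6 − 25.075 = 51.525.
DWL = ½ × 10.2537 × 51.525 = 264.16.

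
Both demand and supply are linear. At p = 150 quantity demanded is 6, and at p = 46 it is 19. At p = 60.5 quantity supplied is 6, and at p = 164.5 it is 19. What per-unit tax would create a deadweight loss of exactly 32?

32

Demand slope = (46 − 150)/(19 − 6) = −8, so p = 198 − 8q.
Supply slope = (164.5 − 60.5)/(19 − 6) = 8, so p = 12.5 + 8q.
Competitive equilibrium: 198 − 8q = 12.5 + 8q → q* = 11.5938, p* = 105.25.
A tax t gives Δq = t/16 and wedge t, so DWL = t²/32.
t²/32 = 32 → t² = 1024 → t = 32.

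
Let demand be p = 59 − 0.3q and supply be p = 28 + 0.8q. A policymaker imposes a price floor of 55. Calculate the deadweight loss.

121.26

Competitive equilibrium: 59 − 0.3q = 28 + 0.8q → q* = 28.1818, p* = 50.5455.
At the floor p = 55, quantity demanded = (59 − 55)/0.3 = 13.3333.
Sellers' marginal cost at q' = 13.3333: 28 + 0.8·13.3333 = 38.6666.
Δq = 28.1818 − 13.3333 = 14.8485; wedge = 55 − 38.6666 = 16.3334.
Deadweight loss = ½ × 14.8485 × 16.3334 = 121.26.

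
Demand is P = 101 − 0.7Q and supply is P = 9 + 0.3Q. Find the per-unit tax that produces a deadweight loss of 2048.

64

Competitive equilibrium: 101 − 0.7Q = 9 + 0.3Q → Q* = 92, P* = 36.6.
A tax t gives ΔQ = t/1 and wedge t, so DWL = t²/2.
t²/2 = 2048 → t² = 4096 → t = 64.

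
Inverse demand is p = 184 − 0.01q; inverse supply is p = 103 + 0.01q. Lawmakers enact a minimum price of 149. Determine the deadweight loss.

Competitive equilibrium: 184 − 0.01q = 103 + 0.01q → q* = 4050, p* = 143.5.
At the floor p = 149, quantity demanded = (184 − 149)/0.01 = 3500.
Sellers' marginal cost at q' = 3500: 103 + 0.01·3500 = 138.
Δq = 4050 − 3500 = 550; wedge = 149 − 138 = 11.
Welfare loss = ½ × 550 × 11 = 3025.

3025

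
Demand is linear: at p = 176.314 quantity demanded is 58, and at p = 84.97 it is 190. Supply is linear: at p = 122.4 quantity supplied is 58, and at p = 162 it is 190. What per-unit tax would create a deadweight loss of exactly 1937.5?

Demand slope = (84.97 − 176.314)/(190 − 58) = −0.692, so p = 216.45 − 0.692q.
Supply slope = (162 − 122.4)/(190 − 58) = 0.3, so p = 105 + 0.3q.
Competitive equilibrium: 216.45 − 0.692q = 105 + 0.3q → q* = 112.3488, p* = 138.7046.
A tax t gives Δq = t/0.992 and wedge t, so DWL = t²/1.984.
t²/1.984 = 1937.5 → t² = 3844 → t = 62.

62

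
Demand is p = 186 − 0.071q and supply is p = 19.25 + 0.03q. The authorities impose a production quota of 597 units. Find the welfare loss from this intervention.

Competitive equilibrium: 186 − 0.071q = 19.25 + 0.03q → q* = 1650.9901, p* = 68.7797.
At q = 597: demand price = 186 − 0.071·597 = 143.613; supply price = 19.25 + 0.03·597 = 37.16.
Δq = 1650.9901 − 597 = 1053.9901; wedge = 143.613 − 37.16 = 106.453.
The triangle = ½ × 1053.9901 × 106.453 = 56100.20.

56100.20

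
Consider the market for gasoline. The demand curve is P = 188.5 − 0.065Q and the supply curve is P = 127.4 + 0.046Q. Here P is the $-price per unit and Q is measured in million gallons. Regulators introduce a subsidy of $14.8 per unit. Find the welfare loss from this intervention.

Competitive equilibrium: 188.5 − 0.065Q = 127.4 + 0.046Q → Q* = 550.4505, P* = 152.7207.
The subsidy lowers effective supply by 14.8: P = 112.6 + 0.046Q.
New quantity: 188.5 − 0.065Q = 112.6 + 0.046Q → Q' = 683.7838.
Overproduction ΔQ = 683.7838 − 550.4505 = 133.3333; wedge = subsidy = 14.8.
DWL = ½ × 133.3333 × 14.8 = $986.67 million.

$986.67 million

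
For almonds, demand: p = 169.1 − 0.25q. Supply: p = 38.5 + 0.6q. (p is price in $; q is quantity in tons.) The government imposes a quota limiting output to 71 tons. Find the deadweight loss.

$2902.98

Competitive equilibrium: 169.1 − 0.25q = 38.5 + 0.6q → q* = 153.6471, p* = 130.6882.
At q = 71: demand price = 169.1 − 0.25·71 = 151.35; supply price = 38.5 + 0.6·71 = 81.1.
Δq = 153.6471 − 71 = 82.6471; wedge = 151.35 − 81.1 = 70.25.
The triangle = ½ × 82.6471 × 70.25 = $2902.98.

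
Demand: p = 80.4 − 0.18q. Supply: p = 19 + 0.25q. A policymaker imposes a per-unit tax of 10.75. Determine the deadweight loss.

134.375

Competitive equilibrium: 80.4 − 0.18q = 19 + 0.25q → q* = 142.7907, p* = 54.6977.
With the tax, the buyer price exceeds the seller price by 10.75: (80.4 − 0.18q) − (19 + 0.25q) = 10.75 → q' = 117.7907.
Δq = 142.7907 − 117.7907 = 25; the wedge equals the tax, 10.75.
Deadweight loss = ½ × 25 × 10.75 = 134.375.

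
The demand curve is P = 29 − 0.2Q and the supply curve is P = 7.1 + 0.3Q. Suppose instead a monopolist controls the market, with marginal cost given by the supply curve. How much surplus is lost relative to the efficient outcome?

39.15

Competitive equilibrium: 29 − 0.2Q = 7.1 + 0.3Q → Q* = 43.8, P* = 20.24.
Marginal revenue: MR = 29 − 0.4Q. Set MR = MC: 29 − 0.4Q = 7.1 + 0.3Q → Q_m = 31.2857.
Price P_m = 29 − 0.2·31.2857 = 22.7429; MC(Q_m) = 7.1 + 0.3·31.2857 = 16.4857.
Competitive Q* = 43.8, so ΔQ = 12.5143; wedge = 22.7429 − 16.4857 = 6.2572.
Deadweight loss = ½ × 12.5143 × 6.2572 = 39.15.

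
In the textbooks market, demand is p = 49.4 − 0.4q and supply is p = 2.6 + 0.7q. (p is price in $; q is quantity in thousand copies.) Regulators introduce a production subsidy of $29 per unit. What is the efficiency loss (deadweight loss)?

Competitive equilibrium: 49.4 − 0.4q = 2.6 + 0.7q → q* = 42.5455, p* = 32.3818.
The subsidy lowers effective supply by 29: p = 0.7q − 26.4.
New quantity: 49.4 − 0.4q = 0.7q − 26.4 → q' = 68.9091.
Overproduction Δq = 68.9091 − 42.5455 = 26.3636; wedge = subsidy = 29.
DWL = ½ × 26.3636 × 29 = $382.27 thousand.

$382.27 thousand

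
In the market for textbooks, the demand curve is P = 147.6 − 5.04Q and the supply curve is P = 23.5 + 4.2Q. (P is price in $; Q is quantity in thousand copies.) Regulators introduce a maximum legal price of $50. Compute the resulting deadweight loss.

Competitive equilibrium: 147.6 − 5.04Q = 23.5 + 4.2Q → Q* = 13.4307, P* = 79.9091.
At the ceiling P = 50, quantity supplied = (50 − 23.5)/4.2 = 6.3095.
Willingness to pay at Q' = 6.3095: 147.6 − 5.04·6.3095 = 115.8001.
ΔQ = 13.4307 − 6.3095 = 7.1212; wedge = 115.8001 − 50 = 65.8001.
Deadweight loss = ½ × 7.1212 × 65.8001 = $234.29 thousand.

$234.29 thousand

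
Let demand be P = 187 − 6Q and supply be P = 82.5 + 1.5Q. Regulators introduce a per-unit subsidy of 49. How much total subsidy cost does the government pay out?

Competitive equilibrium: 187 − 6Q = 82.5 + 1.5Q → Q* = 13.9333, P* = 103.4.
The subsidy lowers effective supply by 49: P = 33.5 + 1.5Q.
New quantity: 187 − 6Q = 33.5 + 1.5Q → Q' = 20.4667.
Total subsidy cost = 49 × 20.4667 = 1002.87.

1002.87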